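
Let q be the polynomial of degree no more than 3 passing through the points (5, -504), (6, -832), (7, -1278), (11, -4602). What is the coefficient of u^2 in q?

-5

Write q(u) = au^3 + bu^2 + cu + d. Substituting each data point gives a linear system:
  125a + 25b + 5c + d = -504
  216a + 36b + 6c + d = -832
  343a + 49b + 7c + d = -1278
  1331a + 121b + 11c + d = -4602
Solving the system yields a = -3, b = -5, c = 0, d = -4.
So q(u) = -3u^3 - 5u^2 - 4.
The coefficient of u^2 is -5.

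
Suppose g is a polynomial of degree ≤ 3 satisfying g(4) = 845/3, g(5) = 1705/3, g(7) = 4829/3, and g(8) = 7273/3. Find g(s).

Using the Lagrange interpolation formula with nodes 4, 5, 7, 8:
  L_0(s) = (s - 5)(s - 7)(s - 8) / -12
  L_1(s) = (s - 4)(s - 7)(s - 8) / 6
  L_2(s) = (s - 4)(s - 5)(s - 8) / -6
  L_3(s) = (s - 4)(s - 5)(s - 7) / 12
Then g(s) = 845/3·L_0(s) + 1705/3·L_1(s) + 4829/3·L_2(s) + 7273/3·L_3(s).
Expanding and collecting terms gives g(s) = 5s^3 - 2s^2 - (1/3)s - 5.
Check: g(5) = 1705/3. ✓

g(s) = 5s^3 - 2s^2 - (1/3)s - 5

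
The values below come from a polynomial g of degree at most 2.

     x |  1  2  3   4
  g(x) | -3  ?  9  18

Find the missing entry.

2

On equispaced nodes a degree-2 polynomial has vanishing third forward difference, so
  - g(1) + 3·g(2) - 3·g(3) + g(4) = 0.
Substituting the known values and solving for g(2):
  3·g(2) = 6
  g(2) = 2.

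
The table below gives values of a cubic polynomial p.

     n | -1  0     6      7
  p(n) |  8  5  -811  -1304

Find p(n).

p(n) = -4n^3 + n^2 + 2n + 5

Write p(n) = an^3 + bn^2 + cn + d. Substituting each data point gives a linear system:
  -a + b - c + d = 8
  d = 5
  216a + 36b + 6c + d = -811
  343a + 49b + 7c + d = -1304
Solving the system yields a = -4, b = 1, c = 2, d = 5.
So p(n) = -4n^3 + n^2 + 2n + 5.
Check: p(0) = 5. ✓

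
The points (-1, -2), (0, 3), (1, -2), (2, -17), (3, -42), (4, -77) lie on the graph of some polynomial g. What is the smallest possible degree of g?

Forward differences of the values at x = -1, 0, 1, 2, 3, 4:
  g  : -2  3  -2  -17  -42  -77
  Δ  : 5  -5  -15  -25  -35
  Δ^2: -10  -10  -10  -10
  Δ^3: 0  0  0
  Δ^4: 0  0
  Δ^5: 0
The second differences are constant (-10) and nonzero, while all higher differences vanish, so the minimal degree is 2.

2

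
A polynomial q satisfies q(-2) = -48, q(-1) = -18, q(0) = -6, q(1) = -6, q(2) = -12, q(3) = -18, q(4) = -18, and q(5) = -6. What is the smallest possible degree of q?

Forward differences of the values at t = -2, -1, 0, 1, 2, 3, 4, 5:
  q  : -48  -18  -6  -6  -12  -18  -18  -6
  Δ  : 30  12  0  -6  -6  0  12
  Δ^2: -18  -12  -6  0  6  12
  Δ^3: 6  6  6  6  6
  Δ^4: 0  0  0  0
  Δ^5: 0  0  0
  Δ^6: 0  0
  Δ^7: 0
The third differences are constant (6) and nonzero, while all higher differences vanish, so the minimal degree is 3.

3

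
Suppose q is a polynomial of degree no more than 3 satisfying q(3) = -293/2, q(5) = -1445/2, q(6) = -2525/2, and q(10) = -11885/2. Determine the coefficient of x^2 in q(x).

0

Write q(x) = ax^3 + bx^2 + cx + d. Substituting each data point gives a linear system:
  27a + 9b + 3c + d = -293/2
  125a + 25b + 5c + d = -1445/2
  216a + 36b + 6c + d = -2525/2
  1000a + 100b + 10c + d = -11885/2
Solving the system yields a = -6, b = 0, c = 6, d = -5/2.
So q(x) = -6x³ + 6x - 5/2.
The coefficient of x^2 is 0.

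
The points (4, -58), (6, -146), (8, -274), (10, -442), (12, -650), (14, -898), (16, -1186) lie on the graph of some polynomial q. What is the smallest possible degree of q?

Forward differences of the values at t = 4, 6, 8, 10, 12, 14, 16:
  q  : -58  -146  -274  -442  -650  -898  -1186
  Δ  : -88  -128  -168  -208  -248  -288
  Δ^2: -40  -40  -40  -40  -40
  Δ^3: 0  0  0  0
  Δ^4: 0  0  0
  Δ^5: 0  0
  Δ^6: 0
The second differences are constant (-40) and nonzero, while all higher differences vanish, so the minimal degree is 2.

2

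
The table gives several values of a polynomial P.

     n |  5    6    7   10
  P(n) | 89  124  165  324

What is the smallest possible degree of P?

2

Divided differences on the nodes 5, 6, 7, 10:
  order 0: 89  124  165  324
  order 1: 35  41  53
  order 2: 3  3
  order 3: 0
The order-2 divided differences are all 3 (nonzero) and every higher order vanishes, so the data lies on a polynomial of degree exactly 2.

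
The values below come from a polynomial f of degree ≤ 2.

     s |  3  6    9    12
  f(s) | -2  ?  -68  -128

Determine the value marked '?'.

-26

On equispaced nodes a degree-2 polynomial has vanishing third forward difference, so
  - f(3) + 3·f(6) - 3·f(9) + f(12) = 0.
Substituting the known values and solving for f(6):
  3·f(6) = -78
  f(6) = -26.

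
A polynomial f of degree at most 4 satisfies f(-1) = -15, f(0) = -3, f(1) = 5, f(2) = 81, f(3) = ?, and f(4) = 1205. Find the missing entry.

393

The 5 known points determine the degree-4 polynomial uniquely.
Write f(x) = ax^4 + bx^3 + cx^2 + dx + e. Substituting each data point gives a linear system:
  a - b + c - d + e = -15
  e = -3
  a + b + c + d + e = 5
  16a + 8b + 4c + 2d + e = 81
  256a + 64b + 16c + 4d + e = 1205
Solving the system yields a = 4, b = 4, c = -6, d = 6, e = -3.
So f(x) = 4x^4 + 4x^3 - 6x^2 + 6x - 3.
Then f(3) = 393.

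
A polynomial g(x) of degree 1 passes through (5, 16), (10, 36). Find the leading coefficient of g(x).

Write g(x) = ax + b. Substituting each data point gives a linear system:
  5a + b = 16
  10a + b = 36
Solving the system yields a = 4, b = -4.
So g(x) = 4x - 4.
The leading coefficient is 4.

4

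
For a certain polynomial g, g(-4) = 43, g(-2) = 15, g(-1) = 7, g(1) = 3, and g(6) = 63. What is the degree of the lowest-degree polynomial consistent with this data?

2

Divided differences on the nodes -4, -2, -1, 1, 6:
  order 0: 43  15  7  3  63
  order 1: -14  -8  -2  12
  order 2: 2  2  2
  order 3: 0  0
  order 4: 0
The order-2 divided differences are all 2 (nonzero) and every higher order vanishes, so the data lies on a polynomial of degree exactly 2.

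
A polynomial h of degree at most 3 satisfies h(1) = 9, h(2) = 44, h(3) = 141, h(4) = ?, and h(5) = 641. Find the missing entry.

330

On equispaced nodes a degree-3 polynomial has vanishing fourth forward difference, so
  h(1) - 4·h(2) + 6·h(3) - 4·h(4) + h(5) = 0.
Substituting the known values and solving for h(4):
  -4·h(4) = -1320
  h(4) = 330.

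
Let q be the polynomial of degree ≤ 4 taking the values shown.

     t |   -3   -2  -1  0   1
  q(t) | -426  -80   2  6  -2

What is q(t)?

q(t) = -5t^4 + t^3 - t^2 - 3t + 6

Using the Lagrange interpolation formula with nodes -3, -2, -1, 0, 1:
  L_0(t) = (t + 2)(t + 1)t(t - 1) / 24
  L_1(t) = (t + 3)(t + 1)t(t - 1) / -6
  L_2(t) = (t + 3)(t + 2)t(t - 1) / 4
  L_3(t) = (t + 3)(t + 2)(t + 1)(t - 1) / -6
  L_4(t) = (t + 3)(t + 2)(t + 1)t / 24
Then q(t) = -426·L_0(t) - 80·L_1(t) + 2·L_2(t) + 6·L_3(t) - 2·L_4(t).
Expanding and collecting terms gives q(t) = -5t^4 + t^3 - t^2 - 3t + 6.
Check: q(-3) = -426. ✓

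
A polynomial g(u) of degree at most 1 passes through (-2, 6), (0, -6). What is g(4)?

Using the Lagrange interpolation formula with nodes -2, 0:
  L_0(u) = u / -2
  L_1(u) = (u + 2) / 2
Then g(u) = 6·L_0(u) - 6·L_1(u).
Expanding and collecting terms gives g(u) = -6u - 6.
Evaluating at u = 4: g(4) = -30.

-30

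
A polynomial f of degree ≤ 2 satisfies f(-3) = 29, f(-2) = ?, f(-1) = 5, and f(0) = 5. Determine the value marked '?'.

13

On equispaced nodes a degree-2 polynomial has vanishing third forward difference, so
  - f(-3) + 3·f(-2) - 3·f(-1) + f(0) = 0.
Substituting the known values and solving for f(-2):
  3·f(-2) = 39
  f(-2) = 13.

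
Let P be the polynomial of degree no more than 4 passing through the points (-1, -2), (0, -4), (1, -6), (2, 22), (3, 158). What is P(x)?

Using the Lagrange interpolation formula with nodes -1, 0, 1, 2, 3:
  L_0(x) = x(x - 1)(x - 2)(x - 3) / 24
  L_1(x) = (x + 1)(x - 1)(x - 2)(x - 3) / -6
  L_2(x) = (x + 1)x(x - 2)(x - 3) / 4
  L_3(x) = (x + 1)x(x - 1)(x - 3) / -6
  L_4(x) = (x + 1)x(x - 1)(x - 2) / 24
Then P(x) = -2·L_0(x) - 4·L_1(x) - 6·L_2(x) + 22·L_3(x) + 158·L_4(x).
Expanding and collecting terms gives P(x) = 2x⁴ + x³ - 2x² - 3x - 4.
Check: P(1) = -6. ✓

P(x) = 2x^4 + x^3 - 2x^2 - 3x - 4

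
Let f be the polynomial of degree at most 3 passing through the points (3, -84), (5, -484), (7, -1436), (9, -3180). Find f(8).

-2194

Using the Lagrange interpolation formula with nodes 3, 5, 7, 9:
  L_0(t) = (t - 5)(t - 7)(t - 9) / -48
  L_1(t) = (t - 3)(t - 7)(t - 9) / 16
  L_2(t) = (t - 3)(t - 5)(t - 9) / -16
  L_3(t) = (t - 3)(t - 5)(t - 7) / 48
Then f(t) = -84·L_0(t) - 484·L_1(t) - 1436·L_2(t) - 3180·L_3(t).
Expanding and collecting terms gives f(t) = -5t^3 + 6t^2 - 3t + 6.
Evaluating at t = 8: f(8) = -2194.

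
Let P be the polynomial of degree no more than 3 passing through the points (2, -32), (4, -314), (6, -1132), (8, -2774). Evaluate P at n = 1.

-2

Using the Lagrange interpolation formula with nodes 2, 4, 6, 8:
  L_0(n) = (n - 4)(n - 6)(n - 8) / -48
  L_1(n) = (n - 2)(n - 6)(n - 8) / 16
  L_2(n) = (n - 2)(n - 4)(n - 8) / -16
  L_3(n) = (n - 2)(n - 4)(n - 6) / 48
Then P(n) = -32·L_0(n) - 314·L_1(n) - 1132·L_2(n) - 2774·L_3(n).
Expanding and collecting terms gives P(n) = -6n³ + 5n² - 3n + 2.
Evaluating at n = 1: P(1) = -2.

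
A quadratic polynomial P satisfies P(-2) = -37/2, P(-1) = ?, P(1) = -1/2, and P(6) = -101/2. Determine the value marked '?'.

-17/2

The 3 known points determine the degree-2 polynomial uniquely.
Write P(n) = an^2 + bn + c. Substituting each data point gives a linear system:
  4a - 2b + c = -37/2
  a + b + c = -1/2
  36a + 6b + c = -101/2
Solving the system yields a = -2, b = 4, c = -5/2.
So P(n) = -2n^2 + 4n - 5/2.
Then P(-1) = -17/2.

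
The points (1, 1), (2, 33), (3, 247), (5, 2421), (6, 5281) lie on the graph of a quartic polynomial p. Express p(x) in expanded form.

p(x) = 5x^4 - 5x^3 - 4x^2 + 4x + 1

Write p(x) = ax^4 + bx^3 + cx^2 + dx + e. Substituting each data point gives a linear system:
  a + b + c + d + e = 1
  16a + 8b + 4c + 2d + e = 33
  81a + 27b + 9c + 3d + e = 247
  625a + 125b + 25c + 5d + e = 2421
  1296a + 216b + 36c + 6d + e = 5281
Solving the system yields a = 5, b = -5, c = -4, d = 4, e = 1.
So p(x) = 5x⁴ - 5x³ - 4x² + 4x + 1.
Check: p(1) = 1. ✓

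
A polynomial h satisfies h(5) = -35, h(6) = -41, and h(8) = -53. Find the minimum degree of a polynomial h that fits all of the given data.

1

Divided differences on the nodes 5, 6, 8:
  order 0: -35  -41  -53
  order 1: -6  -6
  order 2: 0
The order-1 divided differences are all -6 (nonzero) and every higher order vanishes, so the data lies on a polynomial of degree exactly 1.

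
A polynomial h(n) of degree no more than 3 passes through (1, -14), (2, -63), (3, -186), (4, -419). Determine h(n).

Write h(n) = an^3 + bn^2 + cn + d. Substituting each data point gives a linear system:
  a + b + c + d = -14
  8a + 4b + 2c + d = -63
  27a + 9b + 3c + d = -186
  64a + 16b + 4c + d = -419
Solving the system yields a = -6, b = -1, c = -4, d = -3.
So h(n) = -6n^3 - n^2 - 4n - 3.
Check: h(2) = -63. ✓

h(n) = -6n^3 - n^2 - 4n - 3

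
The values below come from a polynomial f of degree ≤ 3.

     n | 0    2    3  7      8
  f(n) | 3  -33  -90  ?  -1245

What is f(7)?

The 4 known points determine the degree-3 polynomial uniquely.
Write f(n) = an^3 + bn^2 + cn + d. Substituting each data point gives a linear system:
  d = 3
  8a + 4b + 2c + d = -33
  27a + 9b + 3c + d = -90
  512a + 64b + 8c + d = -1245
Solving the system yields a = -2, b = -3, c = -4, d = 3.
So f(n) = -2n³ - 3n² - 4n + 3.
Then f(7) = -858.

-858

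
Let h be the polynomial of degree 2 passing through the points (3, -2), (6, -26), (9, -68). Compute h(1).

Write h(x) = ax^2 + bx + c. Substituting each data point gives a linear system:
  9a + 3b + c = -2
  36a + 6b + c = -26
  81a + 9b + c = -68
Solving the system yields a = -1, b = 1, c = 4.
So h(x) = -x^2 + x + 4.
Then h(1) = 4.

4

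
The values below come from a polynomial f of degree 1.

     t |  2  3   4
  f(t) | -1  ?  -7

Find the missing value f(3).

-4

On equispaced nodes a degree-1 polynomial has vanishing second forward difference, so
  f(2) - 2·f(3) + f(4) = 0.
Substituting the known values and solving for f(3):
  -2·f(3) = 8
  f(3) = -4.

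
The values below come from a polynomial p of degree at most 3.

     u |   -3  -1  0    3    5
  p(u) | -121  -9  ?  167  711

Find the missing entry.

-4

The 4 known points determine the degree-3 polynomial uniquely.
Write p(u) = au^3 + bu^2 + cu + d. Substituting each data point gives a linear system:
  -27a + 9b - 3c + d = -121
  -a + b - c + d = -9
  27a + 9b + 3c + d = 167
  125a + 25b + 5c + d = 711
Solving the system yields a = 5, b = 3, c = 3, d = -4.
So p(u) = 5u^3 + 3u^2 + 3u - 4.
Then p(0) = -4.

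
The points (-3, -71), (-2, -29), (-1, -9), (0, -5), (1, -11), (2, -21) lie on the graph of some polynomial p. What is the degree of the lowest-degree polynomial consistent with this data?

3

Forward differences of the values at u = -3, -2, -1, 0, 1, 2:
  p  : -71  -29  -9  -5  -11  -21
  Δ  : 42  20  4  -6  -10
  Δ^2: -22  -16  -10  -4
  Δ^3: 6  6  6
  Δ^4: 0  0
  Δ^5: 0
The third differences are constant (6) and nonzero, while all higher differences vanish, so the minimal degree is 3.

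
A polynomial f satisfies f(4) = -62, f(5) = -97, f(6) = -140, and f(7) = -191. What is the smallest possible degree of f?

2

Forward differences of the values at u = 4, 5, 6, 7:
  f  : -62  -97  -140  -191
  Δ  : -35  -43  -51
  Δ^2: -8  -8
  Δ^3: 0
The second differences are constant (-8) and nonzero, while all higher differences vanish, so the minimal degree is 2.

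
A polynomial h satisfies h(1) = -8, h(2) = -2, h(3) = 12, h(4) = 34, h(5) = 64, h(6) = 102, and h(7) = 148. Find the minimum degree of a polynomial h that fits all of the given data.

Forward differences of the values at t = 1, 2, 3, 4, 5, 6, 7:
  h  : -8  -2  12  34  64  102  148
  Δ  : 6  14  22  30  38  46
  Δ^2: 8  8  8  8  8
  Δ^3: 0  0  0  0
  Δ^4: 0  0  0
  Δ^5: 0  0
  Δ^6: 0
The second differences are constant (8) and nonzero, while all higher differences vanish, so the minimal degree is 2.

2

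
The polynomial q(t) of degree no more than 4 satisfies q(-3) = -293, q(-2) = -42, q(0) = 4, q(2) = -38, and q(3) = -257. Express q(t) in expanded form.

q(t) = -4t^4 + t^3 + 5t^2 - 3t + 4

Write q(t) = at^4 + bt^3 + ct^2 + dt + e. Substituting each data point gives a linear system:
  81a - 27b + 9c - 3d + e = -293
  16a - 8b + 4c - 2d + e = -42
  e = 4
  16a + 8b + 4c + 2d + e = -38
  81a + 27b + 9c + 3d + e = -257
Solving the system yields a = -4, b = 1, c = 5, d = -3, e = 4.
So q(t) = -4t^4 + t^3 + 5t^2 - 3t + 4.
Check: q(0) = 4. ✓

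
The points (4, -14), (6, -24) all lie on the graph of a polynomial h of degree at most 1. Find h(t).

h(t) = -5t + 6

Using the Lagrange interpolation formula with nodes 4, 6:
  L_0(t) = (t - 6) / -2
  L_1(t) = (t - 4) / 2
Then h(t) = -14·L_0(t) - 24·L_1(t).
Expanding and collecting terms gives h(t) = -5t + 6.
Check: h(6) = -24. ✓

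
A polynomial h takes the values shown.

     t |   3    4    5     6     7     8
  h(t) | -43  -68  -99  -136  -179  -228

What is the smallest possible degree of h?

Forward differences of the values at t = 3, 4, 5, 6, 7, 8:
  h  : -43  -68  -99  -136  -179  -228
  Δ  : -25  -31  -37  -43  -49
  Δ^2: -6  -6  -6  -6
  Δ^3: 0  0  0
  Δ^4: 0  0
  Δ^5: 0
The second differences are constant (-6) and nonzero, while all higher differences vanish, so the minimal degree is 2.

2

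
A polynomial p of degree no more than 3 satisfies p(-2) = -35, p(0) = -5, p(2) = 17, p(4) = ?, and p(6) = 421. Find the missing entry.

127

The 4 known points determine the degree-3 polynomial uniquely.
Write p(x) = ax^3 + bx^2 + cx + d. Substituting each data point gives a linear system:
  -8a + 4b - 2c + d = -35
  d = -5
  8a + 4b + 2c + d = 17
  216a + 36b + 6c + d = 421
Solving the system yields a = 2, b = -1, c = 5, d = -5.
So p(x) = 2x^3 - x^2 + 5x - 5.
Then p(4) = 127.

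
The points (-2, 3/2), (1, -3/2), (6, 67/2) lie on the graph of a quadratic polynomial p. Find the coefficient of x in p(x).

0

Write p(x) = ax^2 + bx + c. Substituting each data point gives a linear system:
  4a - 2b + c = 3/2
  a + b + c = -3/2
  36a + 6b + c = 67/2
Solving the system yields a = 1, b = 0, c = -5/2.
So p(x) = x^2 - 5/2.
The coefficient of x is 0.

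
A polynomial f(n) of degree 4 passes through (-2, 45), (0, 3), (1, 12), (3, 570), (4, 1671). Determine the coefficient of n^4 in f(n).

Write f(n) = an^4 + bn^3 + cn^2 + dn + e. Substituting each data point gives a linear system:
  16a - 8b + 4c - 2d + e = 45
  e = 3
  a + b + c + d + e = 12
  81a + 27b + 9c + 3d + e = 570
  256a + 64b + 16c + 4d + e = 1671
Solving the system yields a = 5, b = 6, c = 1, d = -3, e = 3.
So f(n) = 5n^4 + 6n^3 + n^2 - 3n + 3.
The leading coefficient is 5.

5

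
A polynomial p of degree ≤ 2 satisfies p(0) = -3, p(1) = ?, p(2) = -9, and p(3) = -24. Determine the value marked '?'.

-2

The 3 known points determine the degree-2 polynomial uniquely.
Write p(t) = at^2 + bt + c. Substituting each data point gives a linear system:
  c = -3
  4a + 2b + c = -9
  9a + 3b + c = -24
Solving the system yields a = -4, b = 5, c = -3.
So p(t) = -4t² + 5t - 3.
Then p(1) = -2.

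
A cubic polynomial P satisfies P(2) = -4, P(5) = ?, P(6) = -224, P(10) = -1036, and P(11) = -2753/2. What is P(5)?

-257/2

The 4 known points determine the degree-3 polynomial uniquely.
Write P(s) = as^3 + bs^2 + cs + d. Substituting each data point gives a linear system:
  8a + 4b + 2c + d = -4
  216a + 36b + 6c + d = -224
  1000a + 100b + 10c + d = -1036
  1331a + 121b + 11c + d = -2753/2
Solving the system yields a = -1, b = -1/2, c = 1, d = 4.
So P(s) = -s^3 - (1/2)s^2 + s + 4.
Then P(5) = -257/2.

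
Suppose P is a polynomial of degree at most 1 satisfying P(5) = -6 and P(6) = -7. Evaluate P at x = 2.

-3

Using the Lagrange interpolation formula with nodes 5, 6:
  L_0(x) = (x - 6) / -1
  L_1(x) = (x - 5) / 1
Then P(x) = -6·L_0(x) - 7·L_1(x).
Expanding and collecting terms gives P(x) = -x - 1.
Evaluating at x = 2: P(2) = -3.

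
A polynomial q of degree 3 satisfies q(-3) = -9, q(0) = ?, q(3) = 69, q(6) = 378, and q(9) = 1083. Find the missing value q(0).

On equispaced nodes a degree-3 polynomial has vanishing fourth forward difference, so
  q(-3) - 4·q(0) + 6·q(3) - 4·q(6) + q(9) = 0.
Substituting the known values and solving for q(0):
  -4·q(0) = 24
  q(0) = -6.

-6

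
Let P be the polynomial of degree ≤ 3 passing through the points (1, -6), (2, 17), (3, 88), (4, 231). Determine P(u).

Write P(u) = au^3 + bu^2 + cu + d. Substituting each data point gives a linear system:
  a + b + c + d = -6
  8a + 4b + 2c + d = 17
  27a + 9b + 3c + d = 88
  64a + 16b + 4c + d = 231
Solving the system yields a = 4, b = 0, c = -5, d = -5.
So P(u) = 4u^3 - 5u - 5.
Check: P(1) = -6. ✓

P(u) = 4u^3 - 5u - 5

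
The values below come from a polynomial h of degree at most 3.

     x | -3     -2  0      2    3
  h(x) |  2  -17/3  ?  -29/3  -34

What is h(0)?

The 4 known points determine the degree-3 polynomial uniquely.
Write h(x) = ax^3 + bx^2 + cx + d. Substituting each data point gives a linear system:
  -27a + 9b - 3c + d = 2
  -8a + 4b - 2c + d = -17/3
  8a + 4b + 2c + d = -29/3
  27a + 9b + 3c + d = -34
Solving the system yields a = -1, b = -5/3, c = 3, d = -1.
So h(x) = -x^3 - (5/3)x^2 + 3x - 1.
Then h(0) = -1.

-1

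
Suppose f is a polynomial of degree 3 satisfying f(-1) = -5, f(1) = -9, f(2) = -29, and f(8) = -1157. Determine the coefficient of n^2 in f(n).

-2

Write f(n) = an^3 + bn^2 + cn + d. Substituting each data point gives a linear system:
  -a + b - c + d = -5
  a + b + c + d = -9
  8a + 4b + 2c + d = -29
  512a + 64b + 8c + d = -1157
Solving the system yields a = -2, b = -2, c = 0, d = -5.
So f(n) = -2n^3 - 2n^2 - 5.
The coefficient of n^2 is -2.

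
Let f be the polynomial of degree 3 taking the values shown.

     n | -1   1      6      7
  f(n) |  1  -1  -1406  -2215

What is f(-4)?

304

Write f(n) = an^3 + bn^2 + cn + d. Substituting each data point gives a linear system:
  -a + b - c + d = 1
  a + b + c + d = -1
  216a + 36b + 6c + d = -1406
  343a + 49b + 7c + d = -2215
Solving the system yields a = -6, b = -4, c = 5, d = 4.
So f(n) = -6n^3 - 4n^2 + 5n + 4.
Then f(-4) = 304.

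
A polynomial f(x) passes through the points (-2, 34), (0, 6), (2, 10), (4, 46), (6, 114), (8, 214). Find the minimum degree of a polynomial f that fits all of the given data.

Forward differences of the values at x = -2, 0, 2, 4, 6, 8:
  f  : 34  6  10  46  114  214
  Δ  : -28  4  36  68  100
  Δ^2: 32  32  32  32
  Δ^3: 0  0  0
  Δ^4: 0  0
  Δ^5: 0
The second differences are constant (32) and nonzero, while all higher differences vanish, so the minimal degree is 2.

2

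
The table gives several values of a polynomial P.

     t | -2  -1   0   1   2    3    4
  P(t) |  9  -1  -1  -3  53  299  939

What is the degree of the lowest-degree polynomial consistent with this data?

Forward differences of the values at t = -2, -1, 0, 1, 2, 3, 4:
  P  : 9  -1  -1  -3  53  299  939
  Δ  : -10  0  -2  56  246  640
  Δ^2: 10  -2  58  190  394
  Δ^3: -12  60  132  204
  Δ^4: 72  72  72
  Δ^5: 0  0
  Δ^6: 0
The fourth differences are constant (72) and nonzero, while all higher differences vanish, so the minimal degree is 4.

4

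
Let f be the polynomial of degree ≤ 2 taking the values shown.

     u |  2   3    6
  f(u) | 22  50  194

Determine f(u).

Write f(u) = au^2 + bu + c. Substituting each data point gives a linear system:
  4a + 2b + c = 22
  9a + 3b + c = 50
  36a + 6b + c = 194
Solving the system yields a = 5, b = 3, c = -4.
So f(u) = 5u² + 3u - 4.
Check: f(2) = 22. ✓

f(u) = 5u^2 + 3u - 4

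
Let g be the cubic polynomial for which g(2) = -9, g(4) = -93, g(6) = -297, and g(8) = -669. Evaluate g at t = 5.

Write g(t) = at^3 + bt^2 + ct + d. Substituting each data point gives a linear system:
  8a + 4b + 2c + d = -9
  64a + 16b + 4c + d = -93
  216a + 36b + 6c + d = -297
  512a + 64b + 8c + d = -669
Solving the system yields a = -1, b = -3, c = 4, d = 3.
So g(t) = -t^3 - 3t^2 + 4t + 3.
Then g(5) = -177.

-177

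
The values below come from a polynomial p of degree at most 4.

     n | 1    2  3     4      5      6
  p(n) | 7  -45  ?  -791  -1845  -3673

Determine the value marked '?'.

On equispaced nodes a degree-4 polynomial has vanishing fifth forward difference, so
  - p(1) + 5·p(2) - 10·p(3) + 10·p(4) - 5·p(5) + p(6) = 0.
Substituting the known values and solving for p(3):
  -10·p(3) = 2590
  p(3) = -259.

-259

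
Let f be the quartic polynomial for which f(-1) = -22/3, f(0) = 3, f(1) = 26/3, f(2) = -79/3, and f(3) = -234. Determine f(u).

f(u) = -4u^4 + 2u^3 + (5/3)u^2 + 6u + 3

Write f(u) = au^4 + bu^3 + cu^2 + du + e. Substituting each data point gives a linear system:
  a - b + c - d + e = -22/3
  e = 3
  a + b + c + d + e = 26/3
  16a + 8b + 4c + 2d + e = -79/3
  81a + 27b + 9c + 3d + e = -234
Solving the system yields a = -4, b = 2, c = 5/3, d = 6, e = 3.
So f(u) = -4u^4 + 2u^3 + (5/3)u^2 + 6u + 3.
Check: f(-1) = -22/3. ✓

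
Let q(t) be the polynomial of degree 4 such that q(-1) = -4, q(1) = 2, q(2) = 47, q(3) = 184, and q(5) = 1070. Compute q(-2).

-1

Using the Lagrange interpolation formula with nodes -1, 1, 2, 3, 5:
  L_0(t) = (t - 1)(t - 2)(t - 3)(t - 5) / 144
  L_1(t) = (t + 1)(t - 2)(t - 3)(t - 5) / -16
  L_2(t) = (t + 1)(t - 1)(t - 3)(t - 5) / 9
  L_3(t) = (t + 1)(t - 1)(t - 2)(t - 5) / -16
  L_4(t) = (t + 1)(t - 1)(t - 2)(t - 3) / 144
Then q(t) = -4·L_0(t) + 2·L_1(t) + 47·L_2(t) + 184·L_3(t) + 1070·L_4(t).
Expanding and collecting terms gives q(t) = t^4 + 3t^3 + 3t^2 - 5.
Evaluating at t = -2: q(-2) = -1.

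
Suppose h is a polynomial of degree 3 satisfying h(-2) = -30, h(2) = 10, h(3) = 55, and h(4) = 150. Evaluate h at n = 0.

Using the Lagrange interpolation formula with nodes -2, 2, 3, 4:
  L_0(n) = (n - 2)(n - 3)(n - 4) / -120
  L_1(n) = (n + 2)(n - 3)(n - 4) / 8
  L_2(n) = (n + 2)(n - 2)(n - 4) / -5
  L_3(n) = (n + 2)(n - 2)(n - 3) / 12
Then h(n) = -30·L_0(n) + 10·L_1(n) + 55·L_2(n) + 150·L_3(n).
Expanding and collecting terms gives h(n) = 3n^3 - 2n^2 - 2n - 2.
Evaluating at n = 0: h(0) = -2.

-2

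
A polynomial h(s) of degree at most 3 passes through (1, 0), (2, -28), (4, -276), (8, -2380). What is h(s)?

h(s) = -5s^3 + 3s^2 - 2s + 4

Using the Lagrange interpolation formula with nodes 1, 2, 4, 8:
  L_0(s) = (s - 2)(s - 4)(s - 8) / -21
  L_1(s) = (s - 1)(s - 4)(s - 8) / 12
  L_2(s) = (s - 1)(s - 2)(s - 8) / -24
  L_3(s) = (s - 1)(s - 2)(s - 4) / 168
Then h(s) = 0·L_0(s) - 28·L_1(s) - 276·L_2(s) - 2380·L_3(s).
Expanding and collecting terms gives h(s) = -5s³ + 3s² - 2s + 4.
Check: h(8) = -2380. ✓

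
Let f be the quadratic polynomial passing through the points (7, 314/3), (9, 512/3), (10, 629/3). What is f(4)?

Write f(n) = an^2 + bn + c. Substituting each data point gives a linear system:
  49a + 7b + c = 314/3
  81a + 9b + c = 512/3
  100a + 10b + c = 629/3
Solving the system yields a = 2, b = 1, c = -1/3.
So f(n) = 2n^2 + n - 1/3.
Then f(4) = 107/3.

107/3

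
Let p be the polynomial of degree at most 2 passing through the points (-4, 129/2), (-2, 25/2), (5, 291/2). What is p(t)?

p(t) = 5t^2 + 4t + 1/2

Write p(t) = at^2 + bt + c. Substituting each data point gives a linear system:
  16a - 4b + c = 129/2
  4a - 2b + c = 25/2
  25a + 5b + c = 291/2
Solving the system yields a = 5, b = 4, c = 1/2.
So p(t) = 5t² + 4t + 1/2.
Check: p(-4) = 129/2. ✓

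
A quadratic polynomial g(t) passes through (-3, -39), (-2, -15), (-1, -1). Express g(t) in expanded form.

Using the Lagrange interpolation formula with nodes -3, -2, -1:
  L_0(t) = (t + 2)(t + 1) / 2
  L_1(t) = (t + 3)(t + 1) / -1
  L_2(t) = (t + 3)(t + 2) / 2
Then g(t) = -39·L_0(t) - 15·L_1(t) - 1·L_2(t).
Expanding and collecting terms gives g(t) = -5t^2 - t + 3.
Check: g(-3) = -39. ✓

g(t) = -5t^2 - t + 3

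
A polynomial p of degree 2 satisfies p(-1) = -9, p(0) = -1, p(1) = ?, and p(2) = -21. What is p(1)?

-5

On equispaced nodes a degree-2 polynomial has vanishing third forward difference, so
  - p(-1) + 3·p(0) - 3·p(1) + p(2) = 0.
Substituting the known values and solving for p(1):
  -3·p(1) = 15
  p(1) = -5.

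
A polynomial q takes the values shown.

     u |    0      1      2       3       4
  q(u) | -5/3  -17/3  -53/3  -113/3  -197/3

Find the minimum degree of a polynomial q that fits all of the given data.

Forward differences of the values at u = 0, 1, 2, 3, 4:
  q  : -5/3  -17/3  -53/3  -113/3  -197/3
  Δ  : -4  -12  -20  -28
  Δ^2: -8  -8  -8
  Δ^3: 0  0
  Δ^4: 0
The second differences are constant (-8) and nonzero, while all higher differences vanish, so the minimal degree is 2.

2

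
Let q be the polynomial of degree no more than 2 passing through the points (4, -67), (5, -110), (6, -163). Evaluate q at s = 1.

2

Write q(s) = as^2 + bs + c. Substituting each data point gives a linear system:
  16a + 4b + c = -67
  25a + 5b + c = -110
  36a + 6b + c = -163
Solving the system yields a = -5, b = 2, c = 5.
So q(s) = -5s^2 + 2s + 5.
Then q(1) = 2.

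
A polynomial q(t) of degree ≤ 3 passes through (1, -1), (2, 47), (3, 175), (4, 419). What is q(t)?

Write q(t) = at^3 + bt^2 + ct + d. Substituting each data point gives a linear system:
  a + b + c + d = -1
  8a + 4b + 2c + d = 47
  27a + 9b + 3c + d = 175
  64a + 16b + 4c + d = 419
Solving the system yields a = 6, b = 4, c = -6, d = -5.
So q(t) = 6t³ + 4t² - 6t - 5.
Check: q(1) = -1. ✓

q(t) = 6t^3 + 4t^2 - 6t - 5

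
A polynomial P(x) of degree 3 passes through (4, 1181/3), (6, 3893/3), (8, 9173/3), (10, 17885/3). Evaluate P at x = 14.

Forward differences of the values at x = 4, 6, 8, 10:
  P  : 1181/3  3893/3  9173/3  17885/3
  Δ  : 904  1760  2904
  Δ^2: 856  1144
  Δ^3: 288
The third differences are constant, confirming degree 3.
Interpolating (Newton forward form) and evaluating at x = 14 gives P(14) = 49061/3.

49061/3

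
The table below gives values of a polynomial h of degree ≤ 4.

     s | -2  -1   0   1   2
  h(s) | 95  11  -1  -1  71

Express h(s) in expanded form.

h(s) = 5s^4 + s^2 - 6s - 1

Write h(s) = as^4 + bs^3 + cs^2 + ds + e. Substituting each data point gives a linear system:
  16a - 8b + 4c - 2d + e = 95
  a - b + c - d + e = 11
  e = -1
  a + b + c + d + e = -1
  16a + 8b + 4c + 2d + e = 71
Solving the system yields a = 5, b = 0, c = 1, d = -6, e = -1.
So h(s) = 5s^4 + s^2 - 6s - 1.
Check: h(2) = 71. ✓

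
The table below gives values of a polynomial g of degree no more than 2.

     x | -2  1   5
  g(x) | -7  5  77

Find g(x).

g(x) = 2x^2 + 6x - 3

Using the Lagrange interpolation formula with nodes -2, 1, 5:
  L_0(x) = (x - 1)(x - 5) / 21
  L_1(x) = (x + 2)(x - 5) / -12
  L_2(x) = (x + 2)(x - 1) / 28
Then g(x) = -7·L_0(x) + 5·L_1(x) + 77·L_2(x).
Expanding and collecting terms gives g(x) = 2x^2 + 6x - 3.
Check: g(-2) = -7. ✓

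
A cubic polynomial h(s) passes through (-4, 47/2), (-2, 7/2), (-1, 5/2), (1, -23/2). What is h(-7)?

Write h(s) = as^3 + bs^2 + cs + d. Substituting each data point gives a linear system:
  -64a + 16b - 4c + d = 47/2
  -8a + 4b - 2c + d = 7/2
  -a + b - c + d = 5/2
  a + b + c + d = -23/2
Solving the system yields a = -1, b = -4, c = -6, d = -1/2.
So h(s) = -s^3 - 4s^2 - 6s - 1/2.
Then h(-7) = 377/2.

377/2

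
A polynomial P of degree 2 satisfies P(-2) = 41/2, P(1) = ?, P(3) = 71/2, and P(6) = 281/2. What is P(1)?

The 3 known points determine the degree-2 polynomial uniquely.
Write P(u) = au^2 + bu + c. Substituting each data point gives a linear system:
  4a - 2b + c = 41/2
  9a + 3b + c = 71/2
  36a + 6b + c = 281/2
Solving the system yields a = 4, b = -1, c = 5/2.
So P(u) = 4u² - u + 5/2.
Then P(1) = 11/2.

11/2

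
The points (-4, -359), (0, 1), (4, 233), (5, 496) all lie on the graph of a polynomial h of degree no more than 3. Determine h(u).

h(u) = 5u^3 - 4u^2 - 6u + 1

Write h(u) = au^3 + bu^2 + cu + d. Substituting each data point gives a linear system:
  -64a + 16b - 4c + d = -359
  d = 1
  64a + 16b + 4c + d = 233
  125a + 25b + 5c + d = 496
Solving the system yields a = 5, b = -4, c = -6, d = 1.
So h(u) = 5u^3 - 4u^2 - 6u + 1.
Check: h(5) = 496. ✓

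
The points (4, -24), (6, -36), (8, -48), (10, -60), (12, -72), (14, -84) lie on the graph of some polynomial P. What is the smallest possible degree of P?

Forward differences of the values at u = 4, 6, 8, 10, 12, 14:
  P  : -24  -36  -48  -60  -72  -84
  Δ  : -12  -12  -12  -12  -12
  Δ^2: 0  0  0  0
  Δ^3: 0  0  0
  Δ^4: 0  0
  Δ^5: 0
The first differences are constant (-12) and nonzero, while all higher differences vanish, so the minimal degree is 1.

1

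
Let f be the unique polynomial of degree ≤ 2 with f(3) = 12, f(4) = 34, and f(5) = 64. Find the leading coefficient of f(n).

4

Write f(n) = an^2 + bn + c. Substituting each data point gives a linear system:
  9a + 3b + c = 12
  16a + 4b + c = 34
  25a + 5b + c = 64
Solving the system yields a = 4, b = -6, c = -6.
So f(n) = 4n^2 - 6n - 6.
The leading coefficient is 4.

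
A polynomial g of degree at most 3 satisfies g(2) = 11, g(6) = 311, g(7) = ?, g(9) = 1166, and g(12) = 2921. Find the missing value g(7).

The 4 known points determine the degree-3 polynomial uniquely.
Write g(x) = ax^3 + bx^2 + cx + d. Substituting each data point gives a linear system:
  8a + 4b + 2c + d = 11
  216a + 36b + 6c + d = 311
  729a + 81b + 9c + d = 1166
  1728a + 144b + 12c + d = 2921
Solving the system yields a = 2, b = -4, c = 3, d = 5.
So g(x) = 2x³ - 4x² + 3x + 5.
Then g(7) = 516.

516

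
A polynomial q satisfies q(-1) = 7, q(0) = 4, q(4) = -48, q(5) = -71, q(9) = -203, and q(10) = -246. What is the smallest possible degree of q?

Divided differences on the nodes -1, 0, 4, 5, 9, 10:
  order 0: 7  4  -48  -71  -203  -246
  order 1: -3  -13  -23  -33  -43
  order 2: -2  -2  -2  -2
  order 3: 0  0  0
  order 4: 0  0
  order 5: 0
The order-2 divided differences are all -2 (nonzero) and every higher order vanishes, so the data lies on a polynomial of degree exactly 2.

2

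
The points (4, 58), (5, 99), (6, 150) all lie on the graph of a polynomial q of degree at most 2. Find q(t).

Write q(t) = at^2 + bt + c. Substituting each data point gives a linear system:
  16a + 4b + c = 58
  25a + 5b + c = 99
  36a + 6b + c = 150
Solving the system yields a = 5, b = -4, c = -6.
So q(t) = 5t² - 4t - 6.
Check: q(6) = 150. ✓

q(t) = 5t^2 - 4t - 6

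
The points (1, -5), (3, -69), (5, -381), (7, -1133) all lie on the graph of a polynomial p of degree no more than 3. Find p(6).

-690

Forward differences of the values at t = 1, 3, 5, 7:
  p  : -5  -69  -381  -1133
  Δ  : -64  -312  -752
  Δ^2: -248  -440
  Δ^3: -192
The third differences are constant, confirming degree 3.
Interpolating (Newton forward form) and evaluating at t = 6 gives p(6) = -690.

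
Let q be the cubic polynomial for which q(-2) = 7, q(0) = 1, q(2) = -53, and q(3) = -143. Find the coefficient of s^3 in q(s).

Write q(s) = as^3 + bs^2 + cs + d. Substituting each data point gives a linear system:
  -8a + 4b - 2c + d = 7
  d = 1
  8a + 4b + 2c + d = -53
  27a + 9b + 3c + d = -143
Solving the system yields a = -3, b = -6, c = -3, d = 1.
So q(s) = -3s³ - 6s² - 3s + 1.
The leading coefficient is -3.

-3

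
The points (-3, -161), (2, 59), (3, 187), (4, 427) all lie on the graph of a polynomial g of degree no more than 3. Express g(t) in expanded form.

g(t) = 6t^3 + 2t^2 + 4t - 5

Write g(t) = at^3 + bt^2 + ct + d. Substituting each data point gives a linear system:
  -27a + 9b - 3c + d = -161
  8a + 4b + 2c + d = 59
  27a + 9b + 3c + d = 187
  64a + 16b + 4c + d = 427
Solving the system yields a = 6, b = 2, c = 4, d = -5.
So g(t) = 6t³ + 2t² + 4t - 5.
Check: g(4) = 427. ✓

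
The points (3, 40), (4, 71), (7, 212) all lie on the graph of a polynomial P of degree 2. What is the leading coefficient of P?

4

Write P(t) = at^2 + bt + c. Substituting each data point gives a linear system:
  9a + 3b + c = 40
  16a + 4b + c = 71
  49a + 7b + c = 212
Solving the system yields a = 4, b = 3, c = -5.
So P(t) = 4t² + 3t - 5.
The leading coefficient is 4.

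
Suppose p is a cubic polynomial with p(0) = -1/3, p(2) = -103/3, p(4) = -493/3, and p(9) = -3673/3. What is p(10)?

Using the Lagrange interpolation formula with nodes 0, 2, 4, 9:
  L_0(x) = (x - 2)(x - 4)(x - 9) / -72
  L_1(x) = x(x - 4)(x - 9) / 28
  L_2(x) = x(x - 2)(x - 9) / -40
  L_3(x) = x(x - 2)(x - 4) / 315
Then p(x) = -1/3·L_0(x) - 103/3·L_1(x) - 493/3·L_2(x) - 3673/3·L_3(x).
Expanding and collecting terms gives p(x) = -x^3 - 6x^2 - x - 1/3.
Evaluating at x = 10: p(10) = -4831/3.

-4831/3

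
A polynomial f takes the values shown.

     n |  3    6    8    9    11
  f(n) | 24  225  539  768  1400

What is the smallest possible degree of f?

3

Divided differences on the nodes 3, 6, 8, 9, 11:
  order 0: 24  225  539  768  1400
  order 1: 67  157  229  316
  order 2: 18  24  29
  order 3: 1  1
  order 4: 0
The order-3 divided differences are all 1 (nonzero) and every higher order vanishes, so the data lies on a polynomial of degree exactly 3.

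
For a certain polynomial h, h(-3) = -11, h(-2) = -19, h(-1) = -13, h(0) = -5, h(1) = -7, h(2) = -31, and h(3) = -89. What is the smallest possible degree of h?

Forward differences of the values at t = -3, -2, -1, 0, 1, 2, 3:
  h  : -11  -19  -13  -5  -7  -31  -89
  Δ  : -8  6  8  -2  -24  -58
  Δ^2: 14  2  -10  -22  -34
  Δ^3: -12  -12  -12  -12
  Δ^4: 0  0  0
  Δ^5: 0  0
  Δ^6: 0
The third differences are constant (-12) and nonzero, while all higher differences vanish, so the minimal degree is 3.

3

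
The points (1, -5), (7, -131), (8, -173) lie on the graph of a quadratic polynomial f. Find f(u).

f(u) = -3u^2 + 3u - 5

Write f(u) = au^2 + bu + c. Substituting each data point gives a linear system:
  a + b + c = -5
  49a + 7b + c = -131
  64a + 8b + c = -173
Solving the system yields a = -3, b = 3, c = -5.
So f(u) = -3u^2 + 3u - 5.
Check: f(1) = -5. ✓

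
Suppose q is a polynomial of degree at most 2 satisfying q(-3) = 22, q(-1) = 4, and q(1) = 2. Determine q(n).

Write q(n) = an^2 + bn + c. Substituting each data point gives a linear system:
  9a - 3b + c = 22
  a - b + c = 4
  a + b + c = 2
Solving the system yields a = 2, b = -1, c = 1.
So q(n) = 2n^2 - n + 1.
Check: q(-1) = 4. ✓

q(n) = 2n^2 - n + 1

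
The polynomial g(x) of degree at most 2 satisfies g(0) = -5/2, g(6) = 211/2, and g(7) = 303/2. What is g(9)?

Using the Lagrange interpolation formula with nodes 0, 6, 7:
  L_0(x) = (x - 6)(x - 7) / 42
  L_1(x) = x(x - 7) / -6
  L_2(x) = x(x - 6) / 7
Then g(x) = -5/2·L_0(x) + 211/2·L_1(x) + 303/2·L_2(x).
Expanding and collecting terms gives g(x) = 4x^2 - 6x - 5/2.
Evaluating at x = 9: g(9) = 535/2.

535/2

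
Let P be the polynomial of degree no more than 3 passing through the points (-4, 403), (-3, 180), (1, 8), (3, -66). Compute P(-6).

1275

Write P(s) = as^3 + bs^2 + cs + d. Substituting each data point gives a linear system:
  -64a + 16b - 4c + d = 403
  -27a + 9b - 3c + d = 180
  a + b + c + d = 8
  27a + 9b + 3c + d = -66
Solving the system yields a = -5, b = 6, c = 4, d = 3.
So P(s) = -5s^3 + 6s^2 + 4s + 3.
Then P(-6) = 1275.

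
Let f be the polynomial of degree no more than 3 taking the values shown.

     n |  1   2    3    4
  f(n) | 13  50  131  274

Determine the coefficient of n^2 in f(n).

4

Write f(n) = an^3 + bn^2 + cn + d. Substituting each data point gives a linear system:
  a + b + c + d = 13
  8a + 4b + 2c + d = 50
  27a + 9b + 3c + d = 131
  64a + 16b + 4c + d = 274
Solving the system yields a = 3, b = 4, c = 4, d = 2.
So f(n) = 3n^3 + 4n^2 + 4n + 2.
The coefficient of n^2 is 4.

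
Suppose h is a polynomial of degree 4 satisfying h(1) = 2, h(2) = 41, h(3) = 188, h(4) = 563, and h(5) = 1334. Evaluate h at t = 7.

Forward differences of the values at t = 1, 2, 3, 4, 5:
  h  : 2  41  188  563  1334
  Δ  : 39  147  375  771
  Δ^2: 108  228  396
  Δ^3: 120  168
  Δ^4: 48
The fourth differences are constant, confirming degree 4.
Interpolating (Newton forward form) and evaluating at t = 7 gives h(7) = 4976.

4976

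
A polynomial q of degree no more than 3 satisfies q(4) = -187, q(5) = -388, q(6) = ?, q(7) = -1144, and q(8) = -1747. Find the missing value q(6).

-699

The 4 known points determine the degree-3 polynomial uniquely.
Write q(n) = an^3 + bn^2 + cn + d. Substituting each data point gives a linear system:
  64a + 16b + 4c + d = -187
  125a + 25b + 5c + d = -388
  343a + 49b + 7c + d = -1144
  512a + 64b + 8c + d = -1747
Solving the system yields a = -4, b = 5, c = -2, d = -3.
So q(n) = -4n^3 + 5n^2 - 2n - 3.
Then q(6) = -699.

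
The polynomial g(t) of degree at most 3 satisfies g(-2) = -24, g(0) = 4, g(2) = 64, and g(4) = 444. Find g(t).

Using the Lagrange interpolation formula with nodes -2, 0, 2, 4:
  L_0(t) = t(t - 2)(t - 4) / -48
  L_1(t) = (t + 2)(t - 2)(t - 4) / 16
  L_2(t) = (t + 2)t(t - 4) / -16
  L_3(t) = (t + 2)t(t - 2) / 48
Then g(t) = -24·L_0(t) + 4·L_1(t) + 64·L_2(t) + 444·L_3(t).
Expanding and collecting terms gives g(t) = 6t^3 + 4t^2 - 2t + 4.
Check: g(2) = 64. ✓

g(t) = 6t^3 + 4t^2 - 2t + 4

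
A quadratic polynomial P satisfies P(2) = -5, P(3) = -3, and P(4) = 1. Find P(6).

15

Write P(s) = as^2 + bs + c. Substituting each data point gives a linear system:
  4a + 2b + c = -5
  9a + 3b + c = -3
  16a + 4b + c = 1
Solving the system yields a = 1, b = -3, c = -3.
So P(s) = s^2 - 3s - 3.
Then P(6) = 15.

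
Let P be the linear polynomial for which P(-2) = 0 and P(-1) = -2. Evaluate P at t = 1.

-6

Using the Lagrange interpolation formula with nodes -2, -1:
  L_0(t) = (t + 1) / -1
  L_1(t) = (t + 2) / 1
Then P(t) = 0·L_0(t) - 2·L_1(t).
Expanding and collecting terms gives P(t) = -2t - 4.
Evaluating at t = 1: P(1) = -6.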